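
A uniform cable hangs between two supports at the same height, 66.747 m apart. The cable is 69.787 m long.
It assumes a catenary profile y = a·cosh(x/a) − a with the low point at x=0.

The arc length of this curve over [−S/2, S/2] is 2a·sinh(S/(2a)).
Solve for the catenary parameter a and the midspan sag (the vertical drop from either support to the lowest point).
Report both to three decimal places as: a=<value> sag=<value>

a=64.273 sag=8.861

seed: a₀ = √(S³/(24(L−S))) = √(66.747³/(24·3.040)) = 63.841813
iter 1: u=0.522753  f(a)=+4.181e-02  f'(a)=-9.786e-02  a ← 63.841813 − (+4.181e-02/-9.786e-02) = 64.269025
iter 2: u=0.519278  f(a)=+4.234e-04  f'(a)=-9.589e-02  a ← 64.269025 − (+4.234e-04/-9.589e-02) = 64.273441
iter 3: u=0.519242  f(a)=+4.440e-08  f'(a)=-9.587e-02  a ← 64.273441 − (+4.440e-08/-9.587e-02) = 64.273441
iter 4: u=0.519242  f(a)=+1.421e-14  f'(a)=-9.587e-02  a ← 64.273441 − (+1.421e-14/-9.587e-02) = 64.273441
converged: |Δa| < 1e-12 after 4 iterations
sag = a·(cosh(S/(2a)) − 1) = 64.273441·(cosh(0.519242) − 1) = 8.860898
T_max/T_min = cosh(S/(2a)) = 1.137863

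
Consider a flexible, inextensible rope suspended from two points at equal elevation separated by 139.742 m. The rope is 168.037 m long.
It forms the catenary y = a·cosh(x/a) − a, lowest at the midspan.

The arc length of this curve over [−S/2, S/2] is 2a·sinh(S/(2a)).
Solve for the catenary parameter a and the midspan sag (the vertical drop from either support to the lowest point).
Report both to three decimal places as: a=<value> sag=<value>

a=65.233 sag=41.136

seed: a₀ = √(S³/(24(L−S))) = √(139.742³/(24·28.295)) = 63.391344
iter 1: u=1.102217  f(a)=+1.769e+00  f'(a)=-1.006e+00  a ← 63.391344 − (+1.769e+00/-1.006e+00) = 65.150154
iter 2: u=1.072461  f(a)=+7.631e-02  f'(a)=-9.209e-01  a ← 65.150154 − (+7.631e-02/-9.209e-01) = 65.233017
iter 3: u=1.071099  f(a)=+1.561e-04  f'(a)=-9.171e-01  a ← 65.233017 − (+1.561e-04/-9.171e-01) = 65.233187
iter 4: u=1.071096  f(a)=+6.563e-10  f'(a)=-9.171e-01  a ← 65.233187 − (+6.563e-10/-9.171e-01) = 65.233187
iter 5: u=1.071096  f(a)=+2.842e-14  f'(a)=-9.171e-01  a ← 65.233187 − (+2.842e-14/-9.171e-01) = 65.233187
converged: |Δa| < 1e-12 after 5 iterations
sag = a·(cosh(S/(2a)) − 1) = 65.233187·(cosh(1.071096) − 1) = 41.136344
T_max/T_min = cosh(S/(2a)) = 1.630605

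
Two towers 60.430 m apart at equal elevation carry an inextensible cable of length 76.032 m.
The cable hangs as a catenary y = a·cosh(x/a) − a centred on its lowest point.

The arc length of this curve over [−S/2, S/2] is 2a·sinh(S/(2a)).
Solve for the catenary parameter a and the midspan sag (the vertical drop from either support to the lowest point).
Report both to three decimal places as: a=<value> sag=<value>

a=25.166 sag=20.425

seed: a₀ = √(S³/(24(L−S))) = √(60.430³/(24·15.602)) = 24.276336
iter 1: u=1.244628  f(a)=+1.254e+00  f'(a)=-1.496e+00  a ← 24.276336 − (+1.254e+00/-1.496e+00) = 25.114669
iter 2: u=1.203082  f(a)=+6.788e-02  f'(a)=-1.338e+00  a ← 25.114669 − (+6.788e-02/-1.338e+00) = 25.165410
iter 3: u=1.200656  f(a)=+2.241e-04  f'(a)=-1.329e+00  a ← 25.165410 − (+2.241e-04/-1.329e+00) = 25.165579
iter 4: u=1.200648  f(a)=+2.461e-09  f'(a)=-1.329e+00  a ← 25.165579 − (+2.461e-09/-1.329e+00) = 25.165579
iter 5: u=1.200648  f(a)=-1.421e-14  f'(a)=-1.329e+00  a ← 25.165579 − (-1.421e-14/-1.329e+00) = 25.165579
converged: |Δa| < 1e-12 after 5 iterations
sag = a·(cosh(S/(2a)) − 1) = 25.165579·(cosh(1.200648) − 1) = 20.425238
T_max/T_min = cosh(S/(2a)) = 1.811634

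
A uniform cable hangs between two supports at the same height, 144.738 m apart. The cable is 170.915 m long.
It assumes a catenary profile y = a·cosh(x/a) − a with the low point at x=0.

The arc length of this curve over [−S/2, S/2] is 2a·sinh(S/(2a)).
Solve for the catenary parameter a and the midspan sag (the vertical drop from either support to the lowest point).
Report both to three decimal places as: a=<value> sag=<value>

seed: a₀ = √(S³/(24(L−S))) = √(144.738³/(24·26.177)) = 69.471759
iter 1: u=1.041704  f(a)=+1.458e+00  f'(a)=-8.386e-01  a ← 69.471759 − (+1.458e+00/-8.386e-01) = 71.209809
iter 2: u=1.016279  f(a)=+5.649e-02  f'(a)=-7.747e-01  a ← 71.209809 − (+5.649e-02/-7.747e-01) = 71.282723
iter 3: u=1.015239  f(a)=+9.243e-05  f'(a)=-7.722e-01  a ← 71.282723 − (+9.243e-05/-7.722e-01) = 71.282843
iter 4: u=1.015237  f(a)=+2.484e-10  f'(a)=-7.722e-01  a ← 71.282843 − (+2.484e-10/-7.722e-01) = 71.282843
iter 5: u=1.015237  f(a)=+0.000e+00  f'(a)=-7.722e-01  a ← 71.282843 − (+0.000e+00/-7.722e-01) = 71.282843
converged: |Δa| < 1e-12 after 5 iterations
sag = a·(cosh(S/(2a)) − 1) = 71.282843·(cosh(1.015237) − 1) = 40.001604
T_max/T_min = cosh(S/(2a)) = 1.561167

a=71.283 sag=40.002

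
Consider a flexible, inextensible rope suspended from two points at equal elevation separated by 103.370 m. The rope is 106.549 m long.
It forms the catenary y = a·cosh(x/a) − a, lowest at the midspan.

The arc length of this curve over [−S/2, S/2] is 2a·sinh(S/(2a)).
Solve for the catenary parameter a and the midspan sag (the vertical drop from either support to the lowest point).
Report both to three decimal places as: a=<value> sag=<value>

seed: a₀ = √(S³/(24(L−S))) = √(103.370³/(24·3.179)) = 120.320850
iter 1: u=0.429560  f(a)=+2.946e-02  f'(a)=-5.382e-02  a ← 120.320850 − (+2.946e-02/-5.382e-02) = 120.868173
iter 2: u=0.427615  f(a)=+2.022e-04  f'(a)=-5.309e-02  a ← 120.868173 − (+2.022e-04/-5.309e-02) = 120.871982
iter 3: u=0.427601  f(a)=+9.675e-09  f'(a)=-5.308e-02  a ← 120.871982 − (+9.675e-09/-5.308e-02) = 120.871983
iter 4: u=0.427601  f(a)=+1.421e-14  f'(a)=-5.308e-02  a ← 120.871983 − (+1.421e-14/-5.308e-02) = 120.871983
converged: |Δa| < 1e-12 after 4 iterations
sag = a·(cosh(S/(2a)) − 1) = 120.871983·(cosh(0.427601) − 1) = 11.219685
T_max/T_min = cosh(S/(2a)) = 1.092823

a=120.872 sag=11.220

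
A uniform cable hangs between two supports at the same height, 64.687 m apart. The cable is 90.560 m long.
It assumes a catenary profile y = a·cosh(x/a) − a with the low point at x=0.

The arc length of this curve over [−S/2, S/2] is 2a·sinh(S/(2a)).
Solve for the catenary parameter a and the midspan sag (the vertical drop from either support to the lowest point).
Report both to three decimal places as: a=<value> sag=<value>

seed: a₀ = √(S³/(24(L−S))) = √(64.687³/(24·25.873)) = 20.878366
iter 1: u=1.549139  f(a)=+3.288e+00  f'(a)=-3.127e+00  a ← 20.878366 − (+3.288e+00/-3.127e+00) = 21.929999
iter 2: u=1.474852  f(a)=+2.648e-01  f'(a)=-2.642e+00  a ← 21.929999 − (+2.648e-01/-2.642e+00) = 22.030224
iter 3: u=1.468142  f(a)=+2.049e-03  f'(a)=-2.601e+00  a ← 22.030224 − (+2.049e-03/-2.601e+00) = 22.031012
iter 4: u=1.468090  f(a)=+1.248e-07  f'(a)=-2.601e+00  a ← 22.031012 − (+1.248e-07/-2.601e+00) = 22.031012
iter 5: u=1.468090  f(a)=-1.421e-14  f'(a)=-2.601e+00  a ← 22.031012 − (-1.421e-14/-2.601e+00) = 22.031012
converged: |Δa| < 1e-12 after 5 iterations
sag = a·(cosh(S/(2a)) − 1) = 22.031012·(cosh(1.468090) − 1) = 28.324165
T_max/T_min = cosh(S/(2a)) = 2.285650

a=22.031 sag=28.324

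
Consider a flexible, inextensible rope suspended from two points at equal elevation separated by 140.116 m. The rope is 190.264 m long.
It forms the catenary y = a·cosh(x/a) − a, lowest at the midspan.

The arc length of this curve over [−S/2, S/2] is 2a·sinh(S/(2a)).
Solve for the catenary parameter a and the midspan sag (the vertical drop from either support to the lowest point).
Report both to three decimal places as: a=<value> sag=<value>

seed: a₀ = √(S³/(24(L−S))) = √(140.116³/(24·50.148)) = 47.807845
iter 1: u=1.465408  f(a)=+5.668e+00  f'(a)=-2.584e+00  a ← 47.807845 − (+5.668e+00/-2.584e+00) = 50.001079
iter 2: u=1.401130  f(a)=+4.134e-01  f'(a)=-2.220e+00  a ← 50.001079 − (+4.134e-01/-2.220e+00) = 50.187294
iter 3: u=1.395931  f(a)=+2.581e-03  f'(a)=-2.192e+00  a ← 50.187294 − (+2.581e-03/-2.192e+00) = 50.188472
iter 4: u=1.395898  f(a)=+1.020e-07  f'(a)=-2.192e+00  a ← 50.188472 − (+1.020e-07/-2.192e+00) = 50.188472
iter 5: u=1.395898  f(a)=-2.842e-14  f'(a)=-2.192e+00  a ← 50.188472 − (-2.842e-14/-2.192e+00) = 50.188472
converged: |Δa| < 1e-12 after 5 iterations
sag = a·(cosh(S/(2a)) − 1) = 50.188472·(cosh(1.395898) − 1) = 57.370722
T_max/T_min = cosh(S/(2a)) = 2.143106

a=50.188 sag=57.371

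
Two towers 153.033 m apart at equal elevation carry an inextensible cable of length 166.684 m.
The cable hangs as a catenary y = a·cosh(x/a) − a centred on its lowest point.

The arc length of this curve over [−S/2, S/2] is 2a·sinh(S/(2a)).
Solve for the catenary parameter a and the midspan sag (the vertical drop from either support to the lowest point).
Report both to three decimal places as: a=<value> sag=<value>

seed: a₀ = √(S³/(24(L−S))) = √(153.033³/(24·13.651)) = 104.589909
iter 1: u=0.731586  f(a)=+3.700e-01  f'(a)=-2.753e-01  a ← 104.589909 − (+3.700e-01/-2.753e-01) = 105.934008
iter 2: u=0.722303  f(a)=+7.253e-03  f'(a)=-2.646e-01  a ← 105.934008 − (+7.253e-03/-2.646e-01) = 105.961422
iter 3: u=0.722117  f(a)=+2.911e-06  f'(a)=-2.644e-01  a ← 105.961422 − (+2.911e-06/-2.644e-01) = 105.961433
iter 4: u=0.722117  f(a)=+4.547e-13  f'(a)=-2.644e-01  a ← 105.961433 − (+4.547e-13/-2.644e-01) = 105.961433
converged: |Δa| < 1e-12 after 4 iterations
sag = a·(cosh(S/(2a)) − 1) = 105.961433·(cosh(0.722117) − 1) = 28.848486
T_max/T_min = cosh(S/(2a)) = 1.272255

a=105.961 sag=28.848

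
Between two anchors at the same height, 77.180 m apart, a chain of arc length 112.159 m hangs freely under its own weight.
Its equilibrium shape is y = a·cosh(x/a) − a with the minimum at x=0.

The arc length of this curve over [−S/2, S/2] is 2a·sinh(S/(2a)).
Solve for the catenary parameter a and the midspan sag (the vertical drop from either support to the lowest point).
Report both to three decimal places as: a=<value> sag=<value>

a=24.851 sag=36.488

seed: a₀ = √(S³/(24(L−S))) = √(77.180³/(24·34.979)) = 23.401724
iter 1: u=1.649024  f(a)=+5.076e+00  f'(a)=-3.885e+00  a ← 23.401724 − (+5.076e+00/-3.885e+00) = 24.708082
iter 2: u=1.561837  f(a)=+4.560e-01  f'(a)=-3.216e+00  a ← 24.708082 − (+4.560e-01/-3.216e+00) = 24.849884
iter 3: u=1.552925  f(a)=+4.484e-03  f'(a)=-3.153e+00  a ← 24.849884 − (+4.484e-03/-3.153e+00) = 24.851306
iter 4: u=1.552836  f(a)=+4.428e-07  f'(a)=-3.152e+00  a ← 24.851306 − (+4.428e-07/-3.152e+00) = 24.851306
iter 5: u=1.552836  f(a)=+4.263e-14  f'(a)=-3.152e+00  a ← 24.851306 − (+4.263e-14/-3.152e+00) = 24.851306
converged: |Δa| < 1e-12 after 5 iterations
sag = a·(cosh(S/(2a)) − 1) = 24.851306·(cosh(1.552836) − 1) = 36.487896
T_max/T_min = cosh(S/(2a)) = 2.468249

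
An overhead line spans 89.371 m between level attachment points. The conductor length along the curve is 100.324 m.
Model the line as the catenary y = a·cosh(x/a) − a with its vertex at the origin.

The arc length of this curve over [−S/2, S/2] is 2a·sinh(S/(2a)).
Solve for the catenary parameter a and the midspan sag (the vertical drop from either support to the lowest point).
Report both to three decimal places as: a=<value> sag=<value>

a=53.042 sag=19.963

seed: a₀ = √(S³/(24(L−S))) = √(89.371³/(24·10.953)) = 52.110203
iter 1: u=0.857519  f(a)=+4.098e-01  f'(a)=-4.521e-01  a ← 52.110203 − (+4.098e-01/-4.521e-01) = 53.016682
iter 2: u=0.842857  f(a)=+1.094e-02  f'(a)=-4.283e-01  a ← 53.016682 − (+1.094e-02/-4.283e-01) = 53.042224
iter 3: u=0.842451  f(a)=+8.266e-06  f'(a)=-4.276e-01  a ← 53.042224 − (+8.266e-06/-4.276e-01) = 53.042243
iter 4: u=0.842451  f(a)=+4.732e-12  f'(a)=-4.276e-01  a ← 53.042243 − (+4.732e-12/-4.276e-01) = 53.042243
converged: |Δa| < 1e-12 after 4 iterations
sag = a·(cosh(S/(2a)) − 1) = 53.042243·(cosh(0.842451) − 1) = 19.962591
T_max/T_min = cosh(S/(2a)) = 1.376353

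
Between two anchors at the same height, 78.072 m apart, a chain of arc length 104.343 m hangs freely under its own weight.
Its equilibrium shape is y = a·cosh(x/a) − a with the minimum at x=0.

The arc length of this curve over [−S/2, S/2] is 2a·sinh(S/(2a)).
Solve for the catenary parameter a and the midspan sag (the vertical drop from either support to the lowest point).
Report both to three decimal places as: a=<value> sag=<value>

a=28.764 sag=30.811

seed: a₀ = √(S³/(24(L−S))) = √(78.072³/(24·26.271)) = 27.472554
iter 1: u=1.420909  f(a)=+2.783e+00  f'(a)=-2.328e+00  a ← 27.472554 − (+2.783e+00/-2.328e+00) = 28.668291
iter 2: u=1.361644  f(a)=+1.920e-01  f'(a)=-2.016e+00  a ← 28.668291 − (+1.920e-01/-2.016e+00) = 28.763515
iter 3: u=1.357136  f(a)=+1.064e-03  f'(a)=-1.994e+00  a ← 28.763515 − (+1.064e-03/-1.994e+00) = 28.764048
iter 4: u=1.357111  f(a)=+3.305e-08  f'(a)=-1.994e+00  a ← 28.764048 − (+3.305e-08/-1.994e+00) = 28.764048
iter 5: u=1.357111  f(a)=+0.000e+00  f'(a)=-1.994e+00  a ← 28.764048 − (+0.000e+00/-1.994e+00) = 28.764048
converged: |Δa| < 1e-12 after 5 iterations
sag = a·(cosh(S/(2a)) − 1) = 28.764048·(cosh(1.357111) − 1) = 30.811415
T_max/T_min = cosh(S/(2a)) = 2.071178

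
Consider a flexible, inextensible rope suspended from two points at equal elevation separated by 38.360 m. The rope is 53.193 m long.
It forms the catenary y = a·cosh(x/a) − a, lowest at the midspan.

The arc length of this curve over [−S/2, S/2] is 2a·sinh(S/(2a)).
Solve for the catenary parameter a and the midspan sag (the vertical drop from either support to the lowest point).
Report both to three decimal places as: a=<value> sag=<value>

seed: a₀ = √(S³/(24(L−S))) = √(38.360³/(24·14.833)) = 12.592089
iter 1: u=1.523179  f(a)=+1.819e+00  f'(a)=-2.950e+00  a ← 12.592089 − (+1.819e+00/-2.950e+00) = 13.208693
iter 2: u=1.452074  f(a)=+1.421e-01  f'(a)=-2.505e+00  a ← 13.208693 − (+1.421e-01/-2.505e+00) = 13.265427
iter 3: u=1.445864  f(a)=+1.031e-03  f'(a)=-2.469e+00  a ← 13.265427 − (+1.031e-03/-2.469e+00) = 13.265845
iter 4: u=1.445818  f(a)=+5.505e-08  f'(a)=-2.469e+00  a ← 13.265845 − (+5.505e-08/-2.469e+00) = 13.265845
iter 5: u=1.445818  f(a)=-7.105e-15  f'(a)=-2.469e+00  a ← 13.265845 − (-7.105e-15/-2.469e+00) = 13.265845
converged: |Δa| < 1e-12 after 5 iterations
sag = a·(cosh(S/(2a)) − 1) = 13.265845·(cosh(1.445818) − 1) = 16.455468
T_max/T_min = cosh(S/(2a)) = 2.240439

a=13.266 sag=16.455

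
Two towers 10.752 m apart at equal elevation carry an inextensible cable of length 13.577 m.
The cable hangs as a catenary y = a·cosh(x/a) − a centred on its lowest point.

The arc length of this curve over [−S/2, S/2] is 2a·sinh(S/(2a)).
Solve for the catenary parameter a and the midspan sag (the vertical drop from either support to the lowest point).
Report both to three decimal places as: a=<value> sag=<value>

a=4.441 sag=3.671

seed: a₀ = √(S³/(24(L−S))) = √(10.752³/(24·2.825)) = 4.281728
iter 1: u=1.255568  f(a)=+2.312e-01  f'(a)=-1.540e+00  a ← 4.281728 − (+2.312e-01/-1.540e+00) = 4.431904
iter 2: u=1.213023  f(a)=+1.272e-02  f'(a)=-1.374e+00  a ← 4.431904 − (+1.272e-02/-1.374e+00) = 4.441159
iter 3: u=1.210495  f(a)=+4.347e-05  f'(a)=-1.365e+00  a ← 4.441159 − (+4.347e-05/-1.365e+00) = 4.441191
iter 4: u=1.210486  f(a)=+5.114e-10  f'(a)=-1.365e+00  a ← 4.441191 − (+5.114e-10/-1.365e+00) = 4.441191
iter 5: u=1.210486  f(a)=+3.553e-15  f'(a)=-1.365e+00  a ← 4.441191 − (+3.553e-15/-1.365e+00) = 4.441191
converged: |Δa| < 1e-12 after 5 iterations
sag = a·(cosh(S/(2a)) − 1) = 4.441191·(cosh(1.210486) − 1) = 3.671016
T_max/T_min = cosh(S/(2a)) = 1.826584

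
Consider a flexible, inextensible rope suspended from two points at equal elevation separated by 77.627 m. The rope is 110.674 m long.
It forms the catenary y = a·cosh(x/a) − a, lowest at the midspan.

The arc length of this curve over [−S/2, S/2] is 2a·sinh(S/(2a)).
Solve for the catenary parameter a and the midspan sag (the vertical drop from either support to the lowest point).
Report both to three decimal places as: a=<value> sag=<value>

a=25.706 sag=35.310

seed: a₀ = √(S³/(24(L−S))) = √(77.627³/(24·33.047)) = 24.285529
iter 1: u=1.598215  f(a)=+4.487e+00  f'(a)=-3.483e+00  a ← 24.285529 − (+4.487e+00/-3.483e+00) = 25.573592
iter 2: u=1.517718  f(a)=+3.817e-01  f'(a)=-2.914e+00  a ← 25.573592 − (+3.817e-01/-2.914e+00) = 25.704584
iter 3: u=1.509984  f(a)=+3.329e-03  f'(a)=-2.863e+00  a ← 25.704584 − (+3.329e-03/-2.863e+00) = 25.705747
iter 4: u=1.509915  f(a)=+2.582e-07  f'(a)=-2.863e+00  a ← 25.705747 − (+2.582e-07/-2.863e+00) = 25.705747
iter 5: u=1.509915  f(a)=+1.421e-14  f'(a)=-2.863e+00  a ← 25.705747 − (+1.421e-14/-2.863e+00) = 25.705747
converged: |Δa| < 1e-12 after 5 iterations
sag = a·(cosh(S/(2a)) − 1) = 25.705747·(cosh(1.509915) − 1) = 35.310390
T_max/T_min = cosh(S/(2a)) = 2.373638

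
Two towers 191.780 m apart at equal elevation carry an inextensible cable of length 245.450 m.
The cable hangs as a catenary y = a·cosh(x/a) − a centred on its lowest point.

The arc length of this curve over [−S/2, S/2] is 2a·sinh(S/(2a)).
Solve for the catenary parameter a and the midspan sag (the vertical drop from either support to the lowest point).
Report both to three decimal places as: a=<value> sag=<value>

a=76.926 sag=67.916

seed: a₀ = √(S³/(24(L−S))) = √(191.780³/(24·53.670)) = 74.000312
iter 1: u=1.295805  f(a)=+4.690e+00  f'(a)=-1.709e+00  a ← 74.000312 − (+4.690e+00/-1.709e+00) = 76.744520
iter 2: u=1.249470  f(a)=+2.735e-01  f'(a)=-1.515e+00  a ← 76.744520 − (+2.735e-01/-1.515e+00) = 76.925054
iter 3: u=1.246538  f(a)=+1.058e-03  f'(a)=-1.503e+00  a ← 76.925054 − (+1.058e-03/-1.503e+00) = 76.925758
iter 4: u=1.246527  f(a)=+1.595e-08  f'(a)=-1.503e+00  a ← 76.925758 − (+1.595e-08/-1.503e+00) = 76.925758
iter 5: u=1.246527  f(a)=-2.842e-14  f'(a)=-1.503e+00  a ← 76.925758 − (-2.842e-14/-1.503e+00) = 76.925758
converged: |Δa| < 1e-12 after 5 iterations
sag = a·(cosh(S/(2a)) − 1) = 76.925758·(cosh(1.246527) − 1) = 67.915527
T_max/T_min = cosh(S/(2a)) = 1.882871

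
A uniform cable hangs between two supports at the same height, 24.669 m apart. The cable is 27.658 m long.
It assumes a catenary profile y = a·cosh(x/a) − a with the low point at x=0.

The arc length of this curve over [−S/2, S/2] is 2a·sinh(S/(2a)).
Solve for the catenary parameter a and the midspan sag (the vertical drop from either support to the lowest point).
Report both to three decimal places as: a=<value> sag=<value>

a=14.722 sag=5.476

seed: a₀ = √(S³/(24(L−S))) = √(24.669³/(24·2.989)) = 14.466342
iter 1: u=0.852634  f(a)=+1.105e-01  f'(a)=-4.441e-01  a ← 14.466342 − (+1.105e-01/-4.441e-01) = 14.715286
iter 2: u=0.838210  f(a)=+2.918e-03  f'(a)=-4.209e-01  a ← 14.715286 − (+2.918e-03/-4.209e-01) = 14.722219
iter 3: u=0.837815  f(a)=+2.156e-06  f'(a)=-4.203e-01  a ← 14.722219 − (+2.156e-06/-4.203e-01) = 14.722224
iter 4: u=0.837815  f(a)=+1.169e-12  f'(a)=-4.203e-01  a ← 14.722224 − (+1.169e-12/-4.203e-01) = 14.722224
converged: |Δa| < 1e-12 after 4 iterations
sag = a·(cosh(S/(2a)) − 1) = 14.722224·(cosh(0.837815) − 1) = 5.476418
T_max/T_min = cosh(S/(2a)) = 1.371983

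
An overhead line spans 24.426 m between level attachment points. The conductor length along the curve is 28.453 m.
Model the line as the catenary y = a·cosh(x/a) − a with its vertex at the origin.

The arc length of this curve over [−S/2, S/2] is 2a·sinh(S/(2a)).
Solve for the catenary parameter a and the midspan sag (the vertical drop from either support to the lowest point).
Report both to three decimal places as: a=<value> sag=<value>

a=12.572 sag=6.413

seed: a₀ = √(S³/(24(L−S))) = √(24.426³/(24·4.027)) = 12.279540
iter 1: u=0.994581  f(a)=+2.039e-01  f'(a)=-7.231e-01  a ← 12.279540 − (+2.039e-01/-7.231e-01) = 12.561561
iter 2: u=0.972252  f(a)=+7.237e-03  f'(a)=-6.726e-01  a ← 12.561561 − (+7.237e-03/-6.726e-01) = 12.572320
iter 3: u=0.971420  f(a)=+9.857e-06  f'(a)=-6.708e-01  a ← 12.572320 − (+9.857e-06/-6.708e-01) = 12.572335
iter 4: u=0.971419  f(a)=+1.834e-11  f'(a)=-6.708e-01  a ← 12.572335 − (+1.834e-11/-6.708e-01) = 12.572335
iter 5: u=0.971419  f(a)=-3.553e-15  f'(a)=-6.708e-01  a ← 12.572335 − (-3.553e-15/-6.708e-01) = 12.572335
converged: |Δa| < 1e-12 after 5 iterations
sag = a·(cosh(S/(2a)) − 1) = 12.572335·(cosh(0.971419) − 1) = 6.413368
T_max/T_min = cosh(S/(2a)) = 1.510117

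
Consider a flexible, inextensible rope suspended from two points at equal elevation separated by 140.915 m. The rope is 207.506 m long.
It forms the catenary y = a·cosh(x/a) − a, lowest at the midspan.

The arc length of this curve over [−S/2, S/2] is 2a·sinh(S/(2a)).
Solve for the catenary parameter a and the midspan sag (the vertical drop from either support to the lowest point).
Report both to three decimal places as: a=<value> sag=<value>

a=44.536 sag=68.372

seed: a₀ = √(S³/(24(L−S))) = √(140.915³/(24·66.591)) = 41.842965
iter 1: u=1.683855  f(a)=+1.010e+01  f'(a)=-4.182e+00  a ← 41.842965 − (+1.010e+01/-4.182e+00) = 44.259097
iter 2: u=1.591933  f(a)=+9.412e-01  f'(a)=-3.436e+00  a ← 44.259097 − (+9.412e-01/-3.436e+00) = 44.533037
iter 3: u=1.582140  f(a)=+1.002e-02  f'(a)=-3.363e+00  a ← 44.533037 − (+1.002e-02/-3.363e+00) = 44.536016
iter 4: u=1.582034  f(a)=+1.163e-06  f'(a)=-3.362e+00  a ← 44.536016 − (+1.163e-06/-3.362e+00) = 44.536017
iter 5: u=1.582034  f(a)=+0.000e+00  f'(a)=-3.362e+00  a ← 44.536017 − (+0.000e+00/-3.362e+00) = 44.536017
converged: |Δa| < 1e-12 after 5 iterations
sag = a·(cosh(S/(2a)) − 1) = 44.536017·(cosh(1.582034) − 1) = 68.371653
T_max/T_min = cosh(S/(2a)) = 2.535199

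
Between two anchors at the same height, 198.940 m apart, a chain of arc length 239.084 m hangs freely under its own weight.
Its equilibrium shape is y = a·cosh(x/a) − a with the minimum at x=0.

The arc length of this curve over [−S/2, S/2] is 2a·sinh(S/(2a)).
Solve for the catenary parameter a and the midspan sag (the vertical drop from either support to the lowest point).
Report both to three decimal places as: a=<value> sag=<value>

seed: a₀ = √(S³/(24(L−S))) = √(198.940³/(24·40.144)) = 90.399750
iter 1: u=1.100335  f(a)=+2.501e+00  f'(a)=-1.000e+00  a ← 90.399750 − (+2.501e+00/-1.000e+00) = 92.900111
iter 2: u=1.070720  f(a)=+1.075e-01  f'(a)=-9.161e-01  a ← 92.900111 − (+1.075e-01/-9.161e-01) = 93.017498
iter 3: u=1.069369  f(a)=+2.185e-04  f'(a)=-9.124e-01  a ← 93.017498 − (+2.185e-04/-9.124e-01) = 93.017738
iter 4: u=1.069366  f(a)=+9.063e-10  f'(a)=-9.124e-01  a ← 93.017738 − (+9.063e-10/-9.124e-01) = 93.017738
iter 5: u=1.069366  f(a)=-5.684e-14  f'(a)=-9.124e-01  a ← 93.017738 − (-5.684e-14/-9.124e-01) = 93.017738
converged: |Δa| < 1e-12 after 5 iterations
sag = a·(cosh(S/(2a)) − 1) = 93.017738·(cosh(1.069366) − 1) = 58.450375
T_max/T_min = cosh(S/(2a)) = 1.628379

a=93.018 sag=58.450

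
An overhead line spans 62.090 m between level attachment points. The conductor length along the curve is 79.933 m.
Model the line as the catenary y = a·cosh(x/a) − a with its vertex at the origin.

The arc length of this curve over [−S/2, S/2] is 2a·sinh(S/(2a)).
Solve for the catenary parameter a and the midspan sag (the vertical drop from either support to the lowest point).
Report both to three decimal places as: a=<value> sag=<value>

a=24.601 sag=22.330

seed: a₀ = √(S³/(24(L−S))) = √(62.090³/(24·17.843)) = 23.642475
iter 1: u=1.313103  f(a)=+1.603e+00  f'(a)=-1.786e+00  a ← 23.642475 − (+1.603e+00/-1.786e+00) = 24.539889
iter 2: u=1.265083  f(a)=+9.579e-02  f'(a)=-1.579e+00  a ← 24.539889 − (+9.579e-02/-1.579e+00) = 24.600570
iter 3: u=1.261963  f(a)=+3.901e-04  f'(a)=-1.566e+00  a ← 24.600570 − (+3.901e-04/-1.566e+00) = 24.600819
iter 4: u=1.261950  f(a)=+6.530e-09  f'(a)=-1.566e+00  a ← 24.600819 − (+6.530e-09/-1.566e+00) = 24.600819
iter 5: u=1.261950  f(a)=-1.421e-14  f'(a)=-1.566e+00  a ← 24.600819 − (-1.421e-14/-1.566e+00) = 24.600819
converged: |Δa| < 1e-12 after 5 iterations
sag = a·(cosh(S/(2a)) − 1) = 24.600819·(cosh(1.261950) − 1) = 22.330209
T_max/T_min = cosh(S/(2a)) = 1.907702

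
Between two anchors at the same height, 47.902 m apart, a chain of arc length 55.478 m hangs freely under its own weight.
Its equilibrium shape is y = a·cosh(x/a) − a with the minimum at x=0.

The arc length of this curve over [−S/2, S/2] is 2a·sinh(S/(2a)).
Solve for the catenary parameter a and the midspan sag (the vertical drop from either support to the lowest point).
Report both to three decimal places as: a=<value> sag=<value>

seed: a₀ = √(S³/(24(L−S))) = √(47.902³/(24·7.576)) = 24.586962
iter 1: u=0.974134  f(a)=+3.677e-01  f'(a)=-6.768e-01  a ← 24.586962 − (+3.677e-01/-6.768e-01) = 25.130268
iter 2: u=0.953074  f(a)=+1.254e-02  f'(a)=-6.313e-01  a ← 25.130268 − (+1.254e-02/-6.313e-01) = 25.150133
iter 3: u=0.952321  f(a)=+1.573e-05  f'(a)=-6.297e-01  a ← 25.150133 − (+1.573e-05/-6.297e-01) = 25.150158
iter 4: u=0.952320  f(a)=+2.481e-11  f'(a)=-6.297e-01  a ← 25.150158 − (+2.481e-11/-6.297e-01) = 25.150158
iter 5: u=0.952320  f(a)=+7.105e-15  f'(a)=-6.297e-01  a ← 25.150158 − (+7.105e-15/-6.297e-01) = 25.150158
converged: |Δa| < 1e-12 after 5 iterations
sag = a·(cosh(S/(2a)) − 1) = 25.150158·(cosh(0.952320) − 1) = 12.292900
T_max/T_min = cosh(S/(2a)) = 1.488780

a=25.150 sag=12.293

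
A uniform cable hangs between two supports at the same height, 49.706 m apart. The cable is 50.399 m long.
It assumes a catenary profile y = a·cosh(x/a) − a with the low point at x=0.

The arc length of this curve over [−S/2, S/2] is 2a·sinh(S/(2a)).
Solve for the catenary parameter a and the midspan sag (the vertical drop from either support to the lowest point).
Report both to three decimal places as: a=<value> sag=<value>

seed: a₀ = √(S³/(24(L−S))) = √(49.706³/(24·0.693)) = 85.929243
iter 1: u=0.289226  f(a)=+2.904e-03  f'(a)=-1.626e-02  a ← 85.929243 − (+2.904e-03/-1.626e-02) = 86.107807
iter 2: u=0.288627  f(a)=+9.078e-06  f'(a)=-1.616e-02  a ← 86.107807 − (+9.078e-06/-1.616e-02) = 86.108368
iter 3: u=0.288625  f(a)=+8.930e-11  f'(a)=-1.616e-02  a ← 86.108368 − (+8.930e-11/-1.616e-02) = 86.108368
iter 4: u=0.288625  f(a)=+0.000e+00  f'(a)=-1.616e-02  a ← 86.108368 − (+0.000e+00/-1.616e-02) = 86.108368
converged: |Δa| < 1e-12 after 4 iterations
sag = a·(cosh(S/(2a)) − 1) = 86.108368·(cosh(0.288625) − 1) = 3.611562
T_max/T_min = cosh(S/(2a)) = 1.041942

a=86.108 sag=3.612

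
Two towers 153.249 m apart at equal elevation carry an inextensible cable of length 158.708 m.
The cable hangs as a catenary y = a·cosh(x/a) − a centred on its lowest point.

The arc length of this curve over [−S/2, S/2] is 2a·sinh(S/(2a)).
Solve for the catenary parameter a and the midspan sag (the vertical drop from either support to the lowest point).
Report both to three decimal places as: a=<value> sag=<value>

seed: a₀ = √(S³/(24(L−S))) = √(153.249³/(24·5.459)) = 165.742661
iter 1: u=0.462310  f(a)=+5.864e-02  f'(a)=-6.729e-02  a ← 165.742661 − (+5.864e-02/-6.729e-02) = 166.614021
iter 2: u=0.459892  f(a)=+4.656e-04  f'(a)=-6.623e-02  a ← 166.614021 − (+4.656e-04/-6.623e-02) = 166.621052
iter 3: u=0.459873  f(a)=+2.988e-08  f'(a)=-6.622e-02  a ← 166.621052 − (+2.988e-08/-6.622e-02) = 166.621052
iter 4: u=0.459873  f(a)=+2.842e-14  f'(a)=-6.622e-02  a ← 166.621052 − (+2.842e-14/-6.622e-02) = 166.621052
converged: |Δa| < 1e-12 after 4 iterations
sag = a·(cosh(S/(2a)) − 1) = 166.621052·(cosh(0.459873) − 1) = 17.931467
T_max/T_min = cosh(S/(2a)) = 1.107618

a=166.621 sag=17.931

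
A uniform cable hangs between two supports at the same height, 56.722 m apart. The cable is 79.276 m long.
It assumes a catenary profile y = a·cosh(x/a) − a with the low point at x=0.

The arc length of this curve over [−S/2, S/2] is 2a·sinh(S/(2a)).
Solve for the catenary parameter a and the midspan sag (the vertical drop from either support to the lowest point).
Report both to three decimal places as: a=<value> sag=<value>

seed: a₀ = √(S³/(24(L−S))) = √(56.722³/(24·22.554)) = 18.361573
iter 1: u=1.544584  f(a)=+2.848e+00  f'(a)=-3.095e+00  a ← 18.361573 − (+2.848e+00/-3.095e+00) = 19.281911
iter 2: u=1.470860  f(a)=+2.282e-01  f'(a)=-2.617e+00  a ← 19.281911 − (+2.282e-01/-2.617e+00) = 19.369087
iter 3: u=1.464240  f(a)=+1.746e-03  f'(a)=-2.577e+00  a ← 19.369087 − (+1.746e-03/-2.577e+00) = 19.369765
iter 4: u=1.464189  f(a)=+1.039e-07  f'(a)=-2.577e+00  a ← 19.369765 − (+1.039e-07/-2.577e+00) = 19.369765
iter 5: u=1.464189  f(a)=+0.000e+00  f'(a)=-2.577e+00  a ← 19.369765 − (+0.000e+00/-2.577e+00) = 19.369765
converged: |Δa| < 1e-12 after 5 iterations
sag = a·(cosh(S/(2a)) − 1) = 19.369765·(cosh(1.464189) − 1) = 24.747792
T_max/T_min = cosh(S/(2a)) = 2.277651

a=19.370 sag=24.748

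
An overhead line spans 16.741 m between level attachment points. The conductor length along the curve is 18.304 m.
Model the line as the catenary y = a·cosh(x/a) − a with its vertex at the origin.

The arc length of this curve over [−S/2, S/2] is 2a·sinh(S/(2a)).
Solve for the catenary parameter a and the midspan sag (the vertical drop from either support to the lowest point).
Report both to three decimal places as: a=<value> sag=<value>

a=11.337 sag=3.233

seed: a₀ = √(S³/(24(L−S))) = √(16.741³/(24·1.563)) = 11.183738
iter 1: u=0.748453  f(a)=+4.437e-02  f'(a)=-2.955e-01  a ← 11.183738 − (+4.437e-02/-2.955e-01) = 11.333885
iter 2: u=0.738538  f(a)=+9.093e-04  f'(a)=-2.835e-01  a ← 11.333885 − (+9.093e-04/-2.835e-01) = 11.337093
iter 3: u=0.738329  f(a)=+3.997e-07  f'(a)=-2.832e-01  a ← 11.337093 − (+3.997e-07/-2.832e-01) = 11.337094
iter 4: u=0.738329  f(a)=+7.816e-14  f'(a)=-2.832e-01  a ← 11.337094 − (+7.816e-14/-2.832e-01) = 11.337094
converged: |Δa| < 1e-12 after 4 iterations
sag = a·(cosh(S/(2a)) − 1) = 11.337094·(cosh(0.738329) − 1) = 3.233040
T_max/T_min = cosh(S/(2a)) = 1.285174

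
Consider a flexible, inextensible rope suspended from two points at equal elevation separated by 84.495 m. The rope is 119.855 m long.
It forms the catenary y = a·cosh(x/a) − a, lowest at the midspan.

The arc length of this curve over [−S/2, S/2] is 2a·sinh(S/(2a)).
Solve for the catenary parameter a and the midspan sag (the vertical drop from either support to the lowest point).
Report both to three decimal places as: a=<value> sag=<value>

seed: a₀ = √(S³/(24(L−S))) = √(84.495³/(24·35.360)) = 26.661511
iter 1: u=1.584588  f(a)=+4.714e+00  f'(a)=-3.381e+00  a ← 26.661511 − (+4.714e+00/-3.381e+00) = 28.055774
iter 2: u=1.505840  f(a)=+3.950e-01  f'(a)=-2.836e+00  a ← 28.055774 − (+3.950e-01/-2.836e+00) = 28.195061
iter 3: u=1.498401  f(a)=+3.335e-03  f'(a)=-2.788e+00  a ← 28.195061 − (+3.335e-03/-2.788e+00) = 28.196257
iter 4: u=1.498337  f(a)=+2.420e-07  f'(a)=-2.788e+00  a ← 28.196257 − (+2.420e-07/-2.788e+00) = 28.196257
iter 5: u=1.498337  f(a)=+0.000e+00  f'(a)=-2.788e+00  a ← 28.196257 − (+0.000e+00/-2.788e+00) = 28.196257
converged: |Δa| < 1e-12 after 5 iterations
sag = a·(cosh(S/(2a)) − 1) = 28.196257·(cosh(1.498337) − 1) = 38.033149
T_max/T_min = cosh(S/(2a)) = 2.348872

a=28.196 sag=38.033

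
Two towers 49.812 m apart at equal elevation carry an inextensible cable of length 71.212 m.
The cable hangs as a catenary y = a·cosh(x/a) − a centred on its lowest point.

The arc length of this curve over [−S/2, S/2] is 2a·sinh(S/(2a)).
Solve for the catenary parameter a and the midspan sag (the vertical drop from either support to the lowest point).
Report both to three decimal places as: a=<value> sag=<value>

seed: a₀ = √(S³/(24(L−S))) = √(49.812³/(24·21.400)) = 15.512738
iter 1: u=1.605519  f(a)=+2.934e+00  f'(a)=-3.539e+00  a ← 15.512738 − (+2.934e+00/-3.539e+00) = 16.341698
iter 2: u=1.524077  f(a)=+2.516e-01  f'(a)=-2.956e+00  a ← 16.341698 − (+2.516e-01/-2.956e+00) = 16.426806
iter 3: u=1.516180  f(a)=+2.233e-03  f'(a)=-2.904e+00  a ← 16.426806 − (+2.233e-03/-2.904e+00) = 16.427575
iter 4: u=1.516109  f(a)=+1.794e-07  f'(a)=-2.903e+00  a ← 16.427575 − (+1.794e-07/-2.903e+00) = 16.427575
iter 5: u=1.516109  f(a)=+1.421e-14  f'(a)=-2.903e+00  a ← 16.427575 − (+1.421e-14/-2.903e+00) = 16.427575
converged: |Δa| < 1e-12 after 5 iterations
sag = a·(cosh(S/(2a)) − 1) = 16.427575·(cosh(1.516109) − 1) = 22.785337
T_max/T_min = cosh(S/(2a)) = 2.387018

a=16.428 sag=22.785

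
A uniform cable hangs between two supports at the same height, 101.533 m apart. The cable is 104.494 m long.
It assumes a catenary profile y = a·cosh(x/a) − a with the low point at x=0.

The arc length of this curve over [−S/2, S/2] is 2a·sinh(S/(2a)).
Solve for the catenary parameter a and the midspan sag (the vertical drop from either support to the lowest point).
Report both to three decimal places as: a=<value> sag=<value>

seed: a₀ = √(S³/(24(L−S))) = √(101.533³/(24·2.961)) = 121.362916
iter 1: u=0.418303  f(a)=+2.601e-02  f'(a)=-4.965e-02  a ← 121.362916 − (+2.601e-02/-4.965e-02) = 121.886804
iter 2: u=0.416505  f(a)=+1.694e-04  f'(a)=-4.901e-02  a ← 121.886804 − (+1.694e-04/-4.901e-02) = 121.890260
iter 3: u=0.416493  f(a)=+7.289e-09  f'(a)=-4.901e-02  a ← 121.890260 − (+7.289e-09/-4.901e-02) = 121.890260
iter 4: u=0.416493  f(a)=+0.000e+00  f'(a)=-4.901e-02  a ← 121.890260 − (+0.000e+00/-4.901e-02) = 121.890260
converged: |Δa| < 1e-12 after 4 iterations
sag = a·(cosh(S/(2a)) − 1) = 121.890260·(cosh(0.416493) − 1) = 10.725668
T_max/T_min = cosh(S/(2a)) = 1.087994

a=121.890 sag=10.726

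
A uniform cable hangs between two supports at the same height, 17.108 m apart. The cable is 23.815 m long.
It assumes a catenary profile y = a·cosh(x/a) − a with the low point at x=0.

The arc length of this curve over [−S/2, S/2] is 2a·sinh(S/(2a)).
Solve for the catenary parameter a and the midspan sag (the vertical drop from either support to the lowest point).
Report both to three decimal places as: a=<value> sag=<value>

seed: a₀ = √(S³/(24(L−S))) = √(17.108³/(24·6.707)) = 5.577365
iter 1: u=1.533699  f(a)=+8.345e-01  f'(a)=-3.020e+00  a ← 5.577365 − (+8.345e-01/-3.020e+00) = 5.853639
iter 2: u=1.461313  f(a)=+6.601e-02  f'(a)=-2.560e+00  a ← 5.853639 − (+6.601e-02/-2.560e+00) = 5.879426
iter 3: u=1.454904  f(a)=+4.915e-04  f'(a)=-2.522e+00  a ← 5.879426 − (+4.915e-04/-2.522e+00) = 5.879621
iter 4: u=1.454856  f(a)=+2.769e-08  f'(a)=-2.522e+00  a ← 5.879621 − (+2.769e-08/-2.522e+00) = 5.879621
iter 5: u=1.454856  f(a)=-3.553e-15  f'(a)=-2.522e+00  a ← 5.879621 − (-3.553e-15/-2.522e+00) = 5.879621
converged: |Δa| < 1e-12 after 5 iterations
sag = a·(cosh(S/(2a)) − 1) = 5.879621·(cosh(1.454856) − 1) = 7.400383
T_max/T_min = cosh(S/(2a)) = 2.258650

a=5.880 sag=7.400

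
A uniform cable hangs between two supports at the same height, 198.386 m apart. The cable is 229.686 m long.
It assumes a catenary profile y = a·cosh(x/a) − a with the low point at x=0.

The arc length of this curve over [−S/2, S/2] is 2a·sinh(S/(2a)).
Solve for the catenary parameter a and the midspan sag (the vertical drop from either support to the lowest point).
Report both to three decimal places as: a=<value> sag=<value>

seed: a₀ = √(S³/(24(L−S))) = √(198.386³/(24·31.300)) = 101.950355
iter 1: u=0.972954  f(a)=+1.515e+00  f'(a)=-6.742e-01  a ← 101.950355 − (+1.515e+00/-6.742e-01) = 104.198110
iter 2: u=0.951965  f(a)=+5.156e-02  f'(a)=-6.290e-01  a ← 104.198110 − (+5.156e-02/-6.290e-01) = 104.280090
iter 3: u=0.951217  f(a)=+6.437e-05  f'(a)=-6.274e-01  a ← 104.280090 − (+6.437e-05/-6.274e-01) = 104.280192
iter 4: u=0.951216  f(a)=+1.006e-10  f'(a)=-6.274e-01  a ← 104.280192 − (+1.006e-10/-6.274e-01) = 104.280192
iter 5: u=0.951216  f(a)=-5.684e-14  f'(a)=-6.274e-01  a ← 104.280192 − (-5.684e-14/-6.274e-01) = 104.280192
converged: |Δa| < 1e-12 after 5 iterations
sag = a·(cosh(S/(2a)) − 1) = 104.280192·(cosh(0.951216) − 1) = 50.843220
T_max/T_min = cosh(S/(2a)) = 1.487564

a=104.280 sag=50.843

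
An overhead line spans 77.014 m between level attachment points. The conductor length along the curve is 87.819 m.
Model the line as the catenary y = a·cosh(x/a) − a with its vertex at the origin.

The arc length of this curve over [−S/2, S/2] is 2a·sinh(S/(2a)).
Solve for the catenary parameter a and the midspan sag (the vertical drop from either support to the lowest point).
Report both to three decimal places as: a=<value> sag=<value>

a=42.826 sag=18.510

seed: a₀ = √(S³/(24(L−S))) = √(77.014³/(24·10.805)) = 41.969763
iter 1: u=0.917494  f(a)=+4.640e-01  f'(a)=-5.596e-01  a ← 41.969763 − (+4.640e-01/-5.596e-01) = 42.798987
iter 2: u=0.899718  f(a)=+1.411e-02  f'(a)=-5.260e-01  a ← 42.798987 − (+1.411e-02/-5.260e-01) = 42.825809
iter 3: u=0.899154  f(a)=+1.395e-05  f'(a)=-5.250e-01  a ← 42.825809 − (+1.395e-05/-5.250e-01) = 42.825836
iter 4: u=0.899154  f(a)=+1.369e-11  f'(a)=-5.250e-01  a ← 42.825836 − (+1.369e-11/-5.250e-01) = 42.825836
converged: |Δa| < 1e-12 after 4 iterations
sag = a·(cosh(S/(2a)) − 1) = 42.825836·(cosh(0.899154) − 1) = 18.510095
T_max/T_min = cosh(S/(2a)) = 1.432218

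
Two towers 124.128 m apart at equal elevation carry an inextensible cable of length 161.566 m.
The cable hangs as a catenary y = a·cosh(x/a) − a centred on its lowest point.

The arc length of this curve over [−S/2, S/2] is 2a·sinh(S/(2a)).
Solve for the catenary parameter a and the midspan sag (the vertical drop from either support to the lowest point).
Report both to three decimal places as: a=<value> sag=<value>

seed: a₀ = √(S³/(24(L−S))) = √(124.128³/(24·37.438)) = 46.136293
iter 1: u=1.345232  f(a)=+3.537e+00  f'(a)=-1.936e+00  a ← 46.136293 − (+3.537e+00/-1.936e+00) = 47.963101
iter 2: u=1.293995  f(a)=+2.209e-01  f'(a)=-1.701e+00  a ← 47.963101 − (+2.209e-01/-1.701e+00) = 48.092969
iter 3: u=1.290500  f(a)=+9.890e-04  f'(a)=-1.686e+00  a ← 48.092969 − (+9.890e-04/-1.686e+00) = 48.093556
iter 4: u=1.290485  f(a)=+2.001e-08  f'(a)=-1.686e+00  a ← 48.093556 − (+2.001e-08/-1.686e+00) = 48.093556
iter 5: u=1.290485  f(a)=+0.000e+00  f'(a)=-1.686e+00  a ← 48.093556 − (+0.000e+00/-1.686e+00) = 48.093556
converged: |Δa| < 1e-12 after 5 iterations
sag = a·(cosh(S/(2a)) − 1) = 48.093556·(cosh(1.290485) − 1) = 45.921779
T_max/T_min = cosh(S/(2a)) = 1.954843

a=48.094 sag=45.922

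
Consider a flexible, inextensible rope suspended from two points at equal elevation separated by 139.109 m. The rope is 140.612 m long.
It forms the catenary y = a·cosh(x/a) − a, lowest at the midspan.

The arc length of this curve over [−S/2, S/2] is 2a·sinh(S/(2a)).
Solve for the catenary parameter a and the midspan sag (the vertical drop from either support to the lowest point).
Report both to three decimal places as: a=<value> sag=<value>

seed: a₀ = √(S³/(24(L−S))) = √(139.109³/(24·1.503)) = 273.179265
iter 1: u=0.254611  f(a)=+4.879e-03  f'(a)=-1.108e-02  a ← 273.179265 − (+4.879e-03/-1.108e-02) = 273.619820
iter 2: u=0.254201  f(a)=+1.183e-05  f'(a)=-1.102e-02  a ← 273.619820 − (+1.183e-05/-1.102e-02) = 273.620893
iter 3: u=0.254200  f(a)=+6.989e-11  f'(a)=-1.102e-02  a ← 273.620893 − (+6.989e-11/-1.102e-02) = 273.620893
iter 4: u=0.254200  f(a)=+0.000e+00  f'(a)=-1.102e-02  a ← 273.620893 − (+0.000e+00/-1.102e-02) = 273.620893
converged: |Δa| < 1e-12 after 4 iterations
sag = a·(cosh(S/(2a)) − 1) = 273.620893·(cosh(0.254200) − 1) = 8.888092
T_max/T_min = cosh(S/(2a)) = 1.032483

a=273.621 sag=8.888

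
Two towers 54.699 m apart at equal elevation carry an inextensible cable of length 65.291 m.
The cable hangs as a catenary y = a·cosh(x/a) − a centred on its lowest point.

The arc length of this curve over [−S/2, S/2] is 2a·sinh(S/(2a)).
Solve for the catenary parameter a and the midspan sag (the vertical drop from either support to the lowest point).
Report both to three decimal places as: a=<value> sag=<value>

seed: a₀ = √(S³/(24(L−S))) = √(54.699³/(24·10.592)) = 25.373155
iter 1: u=1.077891  f(a)=+6.326e-01  f'(a)=-9.360e-01  a ← 25.373155 − (+6.326e-01/-9.360e-01) = 26.049015
iter 2: u=1.049925  f(a)=+2.616e-02  f'(a)=-8.601e-01  a ← 26.049015 − (+2.616e-02/-8.601e-01) = 26.079429
iter 3: u=1.048700  f(a)=+4.899e-05  f'(a)=-8.568e-01  a ← 26.079429 − (+4.899e-05/-8.568e-01) = 26.079487
iter 4: u=1.048698  f(a)=+1.726e-10  f'(a)=-8.568e-01  a ← 26.079487 − (+1.726e-10/-8.568e-01) = 26.079487
iter 5: u=1.048698  f(a)=+0.000e+00  f'(a)=-8.568e-01  a ← 26.079487 − (+0.000e+00/-8.568e-01) = 26.079487
converged: |Δa| < 1e-12 after 5 iterations
sag = a·(cosh(S/(2a)) − 1) = 26.079487·(cosh(1.048698) − 1) = 15.704102
T_max/T_min = cosh(S/(2a)) = 1.602163

a=26.079 sag=15.704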